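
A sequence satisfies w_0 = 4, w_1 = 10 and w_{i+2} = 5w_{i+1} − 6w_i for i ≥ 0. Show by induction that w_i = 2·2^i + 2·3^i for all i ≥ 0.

Base cases: w_0 = 4 and 2·2^0 + 2·3^0 = 4; w_1 = 10 and 2·2^1 + 2·3^1 = 10.
Assume w_t = 2·2^t + 2·3^t for all 0 ≤ t ≤ j, where j ≥ 1.
Then w_{j+1} = 5w_j − 6w_{j−1} = 5·(2·2^j + 2·3^j) − 6·(2·2^{j−1} + 2·3^{j−1}) = 2·(5·2 − 6)2^{j−1} + 2·(5·3 − 6)3^{j−1} = 8·2^{j−1} + 18·3^{j−1} = 2·2^{j+1} + 2·3^{j+1}.
By strong induction, w_i = 2·2^i + 2·3^i for all i ≥ 0.

w_i = 2·2^i + 2·3^i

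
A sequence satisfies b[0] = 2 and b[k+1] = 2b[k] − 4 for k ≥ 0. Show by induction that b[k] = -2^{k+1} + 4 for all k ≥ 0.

Base case: b[0] = 2, and -2^{0+1} + 4 = -2 + 4 = 2.
Assume b[r] = -2^{r+1} + 4 for some r ≥ 0.
Then b[r+1] = 2b[r] − 4 = 2·(-2^{r+1} + 4) − 4 = -2^{r+2} + 8 − 4 = -2^{r+2} + 4.
This completes the inductive step, so b[k] = -2^{k+1} + 4 for all k ≥ 0.

b[k] = -2^{k+1} + 4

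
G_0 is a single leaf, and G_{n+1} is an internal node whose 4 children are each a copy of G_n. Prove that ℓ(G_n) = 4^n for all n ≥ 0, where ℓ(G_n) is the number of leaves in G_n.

Base case: ℓ(G_0) = 1, and 4^0 = 1.
Assume ℓ(G_j) = 4^j.
Then ℓ(G_{j+1}) = 4·ℓ(G_j) = 4·4^j = 4^{j+1}.
So the formula holds for j+1, and by induction ℓ(G_n) = 4^n for all n ≥ 0.

ℓ(G_n) = 4^n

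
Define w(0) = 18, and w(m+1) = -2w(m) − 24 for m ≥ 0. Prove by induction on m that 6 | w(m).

Base case: w(0) = 18 = 6·3, so 6 | w(0).
Assume 6 | w(j), so w(j) = 6t for some integer t.
Then w(j+1) = -2w(j) − 24 = -2·(6t) − 24 = 6(-2t − 4), so 6 | w(j+1).
So the property holds for j+1, and by induction 6 | w(m) for all m ≥ 0.

6 | w(m)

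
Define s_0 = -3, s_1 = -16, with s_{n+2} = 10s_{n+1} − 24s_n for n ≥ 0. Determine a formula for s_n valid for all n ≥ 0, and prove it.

Claim: s_n = -4^n − 2·6^n.

Base cases: s_0 = -3 and -4^0 − 2·6^0 = -3; s_1 = -16 and -4^1 − 2·6^1 = -16.
Assume s_j = -4^j − 2·6^j for all 0 ≤ j ≤ k, where k ≥ 1.
Then s_{k+1} = 10s_k − 24s_{k−1} = 10·(-4^k − 2·6^k) − 24·(-4^{k−1} − 2·6^{k−1}) = -(10·4 − 24)4^{k−1} − 2·(10·6 − 24)6^{k−1} = -16·4^{k−1} − 72·6^{k−1} = -4^{k+1} − 2·6^{k+1}.
So the formula holds for k+1, and by strong induction s_n = -4^n − 2·6^n for all n ≥ 0.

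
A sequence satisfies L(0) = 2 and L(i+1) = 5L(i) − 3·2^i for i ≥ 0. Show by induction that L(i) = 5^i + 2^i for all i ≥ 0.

Base case: L(0) = 2, and 5^0 + 2^0 = 1 + 1 = 2.
Assume L(m) = 5^m + 2^m for some m ≥ 0.
Then L(m+1) = 5L(m) − 3·2^m = 5·(5^m + 2^m) − 3·2^m = 5^{m+1} + 5·2^m − 3·2^m = 5^{m+1} + 2·2^m = 5^{m+1} + 2^{m+1}.
So the formula holds for m+1, and by induction L(i) = 5^i + 2^i for all i ≥ 0.

L(i) = 5^i + 2^i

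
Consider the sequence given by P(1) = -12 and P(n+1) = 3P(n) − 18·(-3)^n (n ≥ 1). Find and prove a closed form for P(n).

Claim: P(n) = -3^n + 3·(-3)^n.

Base case: P(1) = -12, and -3^1 + 3·(-3)^1 = -3 − 9 = -12.
Assume P(j) = -3^j + 3·(-3)^j for some j ≥ 1.
Then P(j+1) = 3P(j) − 18·(-3)^j = 3·(-3^j + 3·(-3)^j) − 18·(-3)^j = -3^{j+1} + 9·(-3)^j − 18·(-3)^j = -3^{j+1} − 9·(-3)^j = -3^{j+1} + 3·(-3)^{j+1}.
This completes the inductive step, so P(n) = -3^n + 3·(-3)^n for all n ≥ 1.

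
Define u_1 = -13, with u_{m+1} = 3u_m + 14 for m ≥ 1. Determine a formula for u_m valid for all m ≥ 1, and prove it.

Claim: u_m = -2·3^m − 7.

Base case: u_1 = -13, and -2·3^1 − 7 = -6 − 7 = -13.
Assume u_j = -2·3^j − 7 for some j ≥ 1.
Then u_{j+1} = 3u_j + 14 = 3·(-2·3^j − 7) + 14 = -6·3^j − 21 + 14 = -2·3^{j+1} − 7.
Hence u_m = -2·3^m − 7 for every m ≥ 1, by induction.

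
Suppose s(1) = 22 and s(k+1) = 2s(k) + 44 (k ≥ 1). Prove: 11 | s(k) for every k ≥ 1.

Base case: s(1) = 22 = 11·2, so 11 | s(1).
Assume 11 | s(r), so s(r) = 11t for some integer t.
Then s(r+1) = 2s(r) + 44 = 2·(11t) + 44 = 11(2t + 4), so 11 | s(r+1).
So the property holds for r+1, and by induction 11 | s(k) for all k ≥ 1.

11 | s(k)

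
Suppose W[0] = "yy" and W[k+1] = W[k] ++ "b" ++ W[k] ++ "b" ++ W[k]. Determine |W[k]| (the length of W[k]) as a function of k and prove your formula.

Claim: |W[k]| = 3^{k+1} − 1.

Base case: |W[0]| = 2, and 3^{0+1} − 1 = 2.
Assume |W[m]| = 3^{m+1} − 1.
Then |W[m+1]| = 3|W[m]| + 2 = 3(3^{m+1} − 1) + 2 = 3^{m+2} − 3 + 2 = 3^{m+2} − 1.
This completes the inductive step, so |W[k]| = 3^{k+1} − 1 for all k ≥ 0.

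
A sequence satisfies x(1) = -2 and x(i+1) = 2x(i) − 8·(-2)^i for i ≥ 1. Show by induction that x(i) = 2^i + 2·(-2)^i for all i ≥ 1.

Base case: x(1) = -2, and 2^1 + 2·(-2)^1 = 2 − 4 = -2.
Assume x(k) = 2^k + 2·(-2)^k for some k ≥ 1.
Then x(k+1) = 2x(k) − 8·(-2)^k = 2·(2^k + 2·(-2)^k) − 8·(-2)^k = 2^{k+1} + 4·(-2)^k − 8·(-2)^k = 2^{k+1} − 4·(-2)^k = 2^{k+1} + 2·(-2)^{k+1}.
By induction, x(i) = 2^i + 2·(-2)^i for all i ≥ 1.

x(i) = 2^i + 2·(-2)^i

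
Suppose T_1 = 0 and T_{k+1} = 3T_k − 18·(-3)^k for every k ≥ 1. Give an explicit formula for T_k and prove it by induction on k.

Claim: T_k = 3·3^k + 3·(-3)^k.

Base case: T_1 = 0, and 3·3^1 + 3·(-3)^1 = 9 − 9 = 0.
Assume T_j = 3·3^j + 3·(-3)^j for some j ≥ 1.
Then T_{j+1} = 3T_j − 18·(-3)^j = 3·(3·3^j + 3·(-3)^j) − 18·(-3)^j = 3·3^{j+1} + 9·(-3)^j − 18·(-3)^j = 3·3^{j+1} − 9·(-3)^j = 3·3^{j+1} + 3·(-3)^{j+1}.
So the formula holds for j+1, and by induction T_k = 3·3^k + 3·(-3)^k for all k ≥ 1.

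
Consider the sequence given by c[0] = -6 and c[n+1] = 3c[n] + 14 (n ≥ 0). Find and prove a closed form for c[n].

Claim: c[n] = 3^n − 7.

Base case: c[0] = -6, and 3^0 − 7 = 1 − 7 = -6.
Assume c[m] = 3^m − 7 for some m ≥ 0.
Then c[m+1] = 3c[m] + 14 = 3·(3^m − 7) + 14 = 3^{m+1} − 21 + 14 = 3^{m+1} − 7.
This completes the inductive step, so c[n] = 3^n − 7 for all n ≥ 0.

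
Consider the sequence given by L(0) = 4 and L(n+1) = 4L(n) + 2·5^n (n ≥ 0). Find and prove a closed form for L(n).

Claim: L(n) = 2·4^n + 2·5^n.

Base case: L(0) = 4, and 2·4^0 + 2·5^0 = 2 + 2 = 4.
Assume L(m) = 2·4^m + 2·5^m for some m ≥ 0.
Then L(m+1) = 4L(m) + 2·5^m = 4·(2·4^m + 2·5^m) + 2·5^m = 2·4^{m+1} + 8·5^m + 2·5^m = 2·4^{m+1} + 10·5^m = 2·4^{m+1} + 2·5^{m+1}.
By induction, L(n) = 2·4^n + 2·5^n for all n ≥ 0.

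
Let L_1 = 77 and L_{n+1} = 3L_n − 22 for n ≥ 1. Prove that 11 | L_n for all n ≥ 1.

Base case: L_1 = 77 = 11·7, so 11 | L_1.
Assume 11 | L_k, so L_k = 11t for some integer t.
Then L_{k+1} = 3L_k − 22 = 3·(11t) − 22 = 11(3t − 2), so 11 | L_{k+1}.
Hence 11 | L_n for every n ≥ 1, by induction.

11 | L_n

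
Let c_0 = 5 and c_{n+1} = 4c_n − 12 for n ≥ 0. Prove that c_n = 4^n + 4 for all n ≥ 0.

Base case: c_0 = 5, and 4^0 + 4 = 1 + 4 = 5.
Assume c_j = 4^j + 4 for some j ≥ 0.
Then c_{j+1} = 4c_j − 12 = 4·(4^j + 4) − 12 = 4^{j+1} + 16 − 12 = 4^{j+1} + 4.
Hence c_n = 4^n + 4 for every n ≥ 0, by induction.

c_n = 4^n + 4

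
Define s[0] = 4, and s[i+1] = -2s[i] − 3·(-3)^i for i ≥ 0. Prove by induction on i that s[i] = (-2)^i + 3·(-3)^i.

Base case: s[0] = 4, and (-2)^0 + 3·(-3)^0 = 1 + 3 = 4.
Assume s[m] = (-2)^m + 3·(-3)^m for some m ≥ 0.
Then s[m+1] = -2s[m] − 3·(-3)^m = -2·((-2)^m + 3·(-3)^m) − 3·(-3)^m = (-2)^{m+1} − 6·(-3)^m − 3·(-3)^m = (-2)^{m+1} − 9·(-3)^m = (-2)^{m+1} + 3·(-3)^{m+1}.
Hence s[i] = (-2)^i + 3·(-3)^i for every i ≥ 0, by induction.

s[i] = (-2)^i + 3·(-3)^i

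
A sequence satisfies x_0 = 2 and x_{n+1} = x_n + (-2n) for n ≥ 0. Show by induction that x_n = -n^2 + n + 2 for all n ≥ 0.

Base case: x_0 = 2, and -0^2 + 0 + 2 = 2.
Assume x_m = -m^2 + m + 2.
Then x_{m+1} = x_m + (-2m) = (-m^2 + m + 2) + (-2m) = -m^2 − m + 2,
and -(m+1)^2 + (m+1) + 2 = -m^2 − m + 2.
Hence x_n = -n^2 + n + 2 for every n ≥ 0, by induction.

x_n = -n^2 + n + 2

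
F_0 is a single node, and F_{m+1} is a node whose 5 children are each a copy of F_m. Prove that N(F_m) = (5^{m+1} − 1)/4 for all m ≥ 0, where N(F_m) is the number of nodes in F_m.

Base case: N(F_0) = 1, and (5^{0+1} − 1)/4 = 1.
Assume N(F_r) = (5^{r+1} − 1)/4.
Then N(F_{r+1}) = 1 + 5N(F_r) = 1 + 5·(5^{r+1} − 1)/4 = 1 + (5^{r+2} − 5)/4 = (4 + 5^{r+2} − 5)/4 = (5^{r+2} − 1)/4.
Hence N(F_m) = (5^{m+1} − 1)/4 for every m ≥ 0, by induction.

N(F_m) = (5^{m+1} − 1)/4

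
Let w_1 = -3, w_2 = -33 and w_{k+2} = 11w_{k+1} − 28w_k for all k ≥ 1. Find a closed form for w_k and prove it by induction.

Claim: w_k = 4^k − 7^k.

Base cases: w_1 = -3 and 4^1 − 7^1 = -3; w_2 = -33 and 4^2 − 7^2 = -33.
Assume w_i = 4^i − 7^i for all 1 ≤ i ≤ j, where j ≥ 2.
Then w_{j+1} = 11w_j − 28w_{j−1} = 11·(4^j − 7^j) − 28·(4^{j−1} − 7^{j−1}) = (11·4 − 28)4^{j−1} − (11·7 − 28)7^{j−1} = 16·4^{j−1} − 49·7^{j−1} = 4^{j+1} − 7^{j+1}.
Hence w_k = 4^k − 7^k for every k ≥ 1, by strong induction.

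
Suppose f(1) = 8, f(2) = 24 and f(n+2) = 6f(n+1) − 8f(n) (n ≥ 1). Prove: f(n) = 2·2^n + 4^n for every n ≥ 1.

Base cases: f(1) = 8 and 2·2^1 + 4^1 = 8; f(2) = 24 and 2·2^2 + 4^2 = 24.
Assume f(j) = 2·2^j + 4^j for all 1 ≤ j ≤ m, where m ≥ 2.
Then f(m+1) = 6f(m) − 8f(m−1) = 6·(2·2^m + 4^m) − 8·(2·2^{m−1} + 4^{m−1}) = 2·(6·2 − 8)2^{m−1} + (6·4 − 8)4^{m−1} = 8·2^{m−1} + 16·4^{m−1} = 2·2^{m+1} + 4^{m+1}.
By strong induction, f(n) = 2·2^n + 4^n for all n ≥ 1.

f(n) = 2·2^n + 4^n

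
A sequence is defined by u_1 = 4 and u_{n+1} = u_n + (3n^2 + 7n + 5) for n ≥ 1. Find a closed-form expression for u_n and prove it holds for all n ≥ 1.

Claim: u_n = n^3 + 2n^2 + 2n − 1.

Base case: u_1 = 4, and 1^3 + 2·1^2 + 2·1 − 1 = 4.
Assume u_k = k^3 + 2k^2 + 2k − 1.
Then u_{k+1} = u_k + (3k^2 + 7k + 5) = (k^3 + 2k^2 + 2k − 1) + (3k^2 + 7k + 5) = k^3 + 5k^2 + 9k + 4,
and (k+1)^3 + 2·(k+1)^2 + 2·(k+1) − 1 = k^3 + 5k^2 + 9k + 4.
Hence u_n = n^3 + 2n^2 + 2n − 1 for every n ≥ 1, by induction.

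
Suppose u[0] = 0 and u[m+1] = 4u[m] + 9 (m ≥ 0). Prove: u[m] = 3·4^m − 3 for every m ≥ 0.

Base case: u[0] = 0, and 3·4^0 − 3 = 3 − 3 = 0.
Assume u[k] = 3·4^k − 3 for some k ≥ 0.
Then u[k+1] = 4u[k] + 9 = 4·(3·4^k − 3) + 9 = 12·4^k − 12 + 9 = 3·4^{k+1} − 3.
Hence u[m] = 3·4^m − 3 for every m ≥ 0, by induction.

u[m] = 3·4^m − 3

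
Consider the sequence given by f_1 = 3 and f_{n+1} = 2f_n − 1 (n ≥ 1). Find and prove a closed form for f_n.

Claim: f_n = 2^n + 1.

Base case: f_1 = 3, and 2^1 + 1 = 2 + 1 = 3.
Assume f_m = 2^m + 1 for some m ≥ 1.
Then f_{m+1} = 2f_m − 1 = 2·(2^m + 1) − 1 = 2^{m+1} + 2 − 1 = 2^{m+1} + 1.
So the formula holds for m+1, and by induction f_n = 2^n + 1 for all n ≥ 1.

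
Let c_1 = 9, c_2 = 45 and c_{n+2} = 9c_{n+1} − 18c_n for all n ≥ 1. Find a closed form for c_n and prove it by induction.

Claim: c_n = 6^n + 3^n.

Base cases: c_1 = 9 and 6^1 + 3^1 = 9; c_2 = 45 and 6^2 + 3^2 = 45.
Assume c_j = 6^j + 3^j for all 1 ≤ j ≤ r, where r ≥ 2.
Then c_{r+1} = 9c_r − 18c_{r−1} = 9·(6^r + 3^r) − 18·(6^{r−1} + 3^{r−1}) = (9·6 − 18)6^{r−1} + (9·3 − 18)3^{r−1} = 36·6^{r−1} + 9·3^{r−1} = 6^{r+1} + 3^{r+1}.
Hence c_n = 6^n + 3^n for every n ≥ 1, by strong induction.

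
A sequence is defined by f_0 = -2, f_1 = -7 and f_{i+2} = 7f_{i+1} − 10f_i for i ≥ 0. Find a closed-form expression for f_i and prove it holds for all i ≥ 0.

Claim: f_i = -5^i − 2^i.

Base cases: f_0 = -2 and -5^0 − 2^0 = -2; f_1 = -7 and -5^1 − 2^1 = -7.
Assume f_t = -5^t − 2^t for all 0 ≤ t ≤ j, where j ≥ 1.
Then f_{j+1} = 7f_j − 10f_{j−1} = 7·(-5^j − 2^j) − 10·(-5^{j−1} − 2^{j−1}) = -(7·5 − 10)5^{j−1} − (7·2 − 10)2^{j−1} = -25·5^{j−1} − 4·2^{j−1} = -5^{j+1} − 2^{j+1}.
So the formula holds for j+1, and by strong induction f_i = -5^i − 2^i for all i ≥ 0.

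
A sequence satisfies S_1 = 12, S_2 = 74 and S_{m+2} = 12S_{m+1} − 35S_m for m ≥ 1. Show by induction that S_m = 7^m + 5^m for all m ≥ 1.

Base cases: S_1 = 12 and 7^1 + 5^1 = 12; S_2 = 74 and 7^2 + 5^2 = 74.
Assume S_i = 7^i + 5^i for all 1 ≤ i ≤ j, where j ≥ 2.
Then S_{j+1} = 12S_j − 35S_{j−1} = 12·(7^j + 5^j) − 35·(7^{j−1} + 5^{j−1}) = (12·7 − 35)7^{j−1} + (12·5 − 35)5^{j−1} = 49·7^{j−1} + 25·5^{j−1} = 7^{j+1} + 5^{j+1}.
Hence S_m = 7^m + 5^m for every m ≥ 1, by strong induction.

S_m = 7^m + 5^m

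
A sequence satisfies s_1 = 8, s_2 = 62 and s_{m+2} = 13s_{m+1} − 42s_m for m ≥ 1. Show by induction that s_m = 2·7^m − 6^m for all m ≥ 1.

Base cases: s_1 = 8 and 2·7^1 − 6^1 = 8; s_2 = 62 and 2·7^2 − 6^2 = 62.
Assume s_j = 2·7^j − 6^j for all 1 ≤ j ≤ r, where r ≥ 2.
Then s_{r+1} = 13s_r − 42s_{r−1} = 13·(2·7^r − 6^r) − 42·(2·7^{r−1} − 6^{r−1}) = 2·(13·7 − 42)7^{r−1} − (13·6 − 42)6^{r−1} = 98·7^{r−1} − 36·6^{r−1} = 2·7^{r+1} − 6^{r+1}.
This completes the inductive step, so s_m = 2·7^m − 6^m for all m ≥ 1.

s_m = 2·7^m − 6^m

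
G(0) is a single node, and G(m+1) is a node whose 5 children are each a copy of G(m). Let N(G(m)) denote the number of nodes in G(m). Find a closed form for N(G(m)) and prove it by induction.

Claim: N(G(m)) = (5^{m+1} − 1)/4.

Base case: N(G(0)) = 1, and (5^{0+1} − 1)/4 = 1.
Assume N(G(k)) = (5^{k+1} − 1)/4.
Then N(G(k+1)) = 1 + 5N(G(k)) = 1 + 5·(5^{k+1} − 1)/4 = 1 + (5^{k+2} − 5)/4 = (4 + 5^{k+2} − 5)/4 = (5^{k+2} − 1)/4.
So the formula holds for k+1, and by induction N(G(m)) = (5^{m+1} − 1)/4 for all m ≥ 0.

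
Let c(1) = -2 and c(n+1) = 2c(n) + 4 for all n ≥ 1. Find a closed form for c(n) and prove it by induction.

Claim: c(n) = 2^n − 4.

Base case: c(1) = -2, and 2^1 − 4 = 2 − 4 = -2.
Assume c(k) = 2^k − 4 for some k ≥ 1.
Then c(k+1) = 2c(k) + 4 = 2·(2^k − 4) + 4 = 2^{k+1} − 8 + 4 = 2^{k+1} − 4.
So the formula holds for k+1, and by induction c(n) = 2^n − 4 for all n ≥ 1.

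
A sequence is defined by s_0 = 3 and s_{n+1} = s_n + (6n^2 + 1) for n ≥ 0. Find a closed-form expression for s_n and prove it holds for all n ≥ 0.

Claim: s_n = 2n^3 − 3n^2 + 2n + 3.

Base case: s_0 = 3, and 2·0^3 − 3·0^2 + 2·0 + 3 = 3.
Assume s_r = 2r^3 − 3r^2 + 2r + 3.
Then s_{r+1} = s_r + (6r^2 + 1) = (2r^3 − 3r^2 + 2r + 3) + (6r^2 + 1) = 2r^3 + 3r^2 + 2r + 4,
and 2·(r+1)^3 − 3·(r+1)^2 + 2·(r+1) + 3 = 2r^3 + 3r^2 + 2r + 4.
Hence s_n = 2n^3 − 3n^2 + 2n + 3 for every n ≥ 0, by induction.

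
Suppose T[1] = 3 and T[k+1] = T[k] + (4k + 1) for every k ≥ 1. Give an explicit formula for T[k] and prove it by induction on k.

Claim: T[k] = 2k^2 − k + 2.

Base case: T[1] = 3, and 2·1^2 − 1 + 2 = 3.
Assume T[j] = 2j^2 − j + 2.
Then T[j+1] = T[j] + (4j + 1) = (2j^2 − j + 2) + (4j + 1) = 2j^2 + 3j + 3,
and 2·(j+1)^2 − (j+1) + 2 = 2j^2 + 3j + 3.
By induction, T[k] = 2k^2 − k + 2 for all k ≥ 1.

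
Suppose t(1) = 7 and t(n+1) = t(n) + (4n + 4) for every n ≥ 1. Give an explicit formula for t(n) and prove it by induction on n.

Claim: t(n) = 2n^2 + 2n + 3.

Base case: t(1) = 7, and 2·1^2 + 2·1 + 3 = 7.
Assume t(m) = 2m^2 + 2m + 3.
Then t(m+1) = t(m) + (4m + 4) = (2m^2 + 2m + 3) + (4m + 4) = 2m^2 + 6m + 7,
and 2·(m+1)^2 + 2·(m+1) + 3 = 2m^2 + 6m + 7.
Hence t(n) = 2n^2 + 2n + 3 for every n ≥ 1, by induction.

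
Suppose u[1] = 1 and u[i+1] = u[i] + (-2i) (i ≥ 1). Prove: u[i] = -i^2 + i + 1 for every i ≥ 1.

Base case: u[1] = 1, and -1^2 + 1 + 1 = 1.
Assume u[m] = -m^2 + m + 1.
Then u[m+1] = u[m] + (-2m) = (-m^2 + m + 1) + (-2m) = -m^2 − m + 1,
and -(m+1)^2 + (m+1) + 1 = -m^2 − m + 1.
By induction, u[i] = -i^2 + i + 1 for all i ≥ 1.

u[i] = -i^2 + i + 1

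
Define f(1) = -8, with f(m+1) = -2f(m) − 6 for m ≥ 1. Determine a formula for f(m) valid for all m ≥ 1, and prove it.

Claim: f(m) = 3·(-2)^m − 2.

Base case: f(1) = -8, and 3·(-2)^1 − 2 = -6 − 2 = -8.
Assume f(k) = 3·(-2)^k − 2 for some k ≥ 1.
Then f(k+1) = -2f(k) − 6 = -2·(3·(-2)^k − 2) − 6 = -6·(-2)^k + 4 − 6 = 3·(-2)^{k+1} − 2.
So the formula holds for k+1, and by induction f(m) = 3·(-2)^m − 2 for all m ≥ 1.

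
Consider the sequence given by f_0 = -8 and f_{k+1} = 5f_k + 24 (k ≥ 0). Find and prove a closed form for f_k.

Claim: f_k = -2·5^k − 6.

Base case: f_0 = -8, and -2·5^0 − 6 = -2 − 6 = -8.
Assume f_m = -2·5^m − 6 for some m ≥ 0.
Then f_{m+1} = 5f_m + 24 = 5·(-2·5^m − 6) + 24 = -10·5^m − 30 + 24 = -2·5^{m+1} − 6.
Hence f_k = -2·5^k − 6 for every k ≥ 0, by induction.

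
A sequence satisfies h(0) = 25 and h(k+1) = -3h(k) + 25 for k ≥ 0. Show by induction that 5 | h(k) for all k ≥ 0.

Base case: h(0) = 25 = 5·5, so 5 | h(0).
Assume 5 | h(r), so h(r) = 5t for some integer t.
Then h(r+1) = -3h(r) + 25 = -3·(5t) + 25 = 5(-3t + 5), so 5 | h(r+1).
So the property holds for r+1, and by induction 5 | h(k) for all k ≥ 0.

5 | h(k)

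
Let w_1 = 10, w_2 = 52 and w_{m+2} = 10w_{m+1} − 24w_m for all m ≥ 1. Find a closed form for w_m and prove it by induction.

Claim: w_m = 6^m + 4^m.

Base cases: w_1 = 10 and 6^1 + 4^1 = 10; w_2 = 52 and 6^2 + 4^2 = 52.
Assume w_j = 6^j + 4^j for all 1 ≤ j ≤ r, where r ≥ 2.
Then w_{r+1} = 10w_r − 24w_{r−1} = 10·(6^r + 4^r) − 24·(6^{r−1} + 4^{r−1}) = (10·6 − 24)6^{r−1} + (10·4 − 24)4^{r−1} = 36·6^{r−1} + 16·4^{r−1} = 6^{r+1} + 4^{r+1}.
By strong induction, w_m = 6^m + 4^m for all m ≥ 1.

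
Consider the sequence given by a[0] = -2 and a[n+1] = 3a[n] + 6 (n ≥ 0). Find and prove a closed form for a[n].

Claim: a[n] = 3^n − 3.

Base case: a[0] = -2, and 3^0 − 3 = 1 − 3 = -2.
Assume a[r] = 3^r − 3 for some r ≥ 0.
Then a[r+1] = 3a[r] + 6 = 3·(3^r − 3) + 6 = 3^{r+1} − 9 + 6 = 3^{r+1} − 3.
This completes the inductive step, so a[n] = 3^n − 3 for all n ≥ 0.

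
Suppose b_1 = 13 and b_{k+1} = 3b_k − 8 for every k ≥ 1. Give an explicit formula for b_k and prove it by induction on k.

Claim: b_k = 3^{k+1} + 4.

Base case: b_1 = 13, and 3^{1+1} + 4 = 9 + 4 = 13.
Assume b_r = 3^{r+1} + 4 for some r ≥ 1.
Then b_{r+1} = 3b_r − 8 = 3·(3^{r+1} + 4) − 8 = 3^{r+2} + 12 − 8 = 3^{r+2} + 4.
This completes the inductive step, so b_k = 3^{k+1} + 4 for all k ≥ 1.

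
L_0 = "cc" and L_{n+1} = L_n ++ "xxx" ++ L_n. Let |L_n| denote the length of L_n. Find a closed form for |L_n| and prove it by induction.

Claim: |L_n| = 5·2^n − 3.

Base case: |L_0| = 2, and 5·2^0 − 3 = 2.
Assume |L_m| = 5·2^m − 3.
Then |L_{m+1}| = |L_m| + 3 + |L_m| = 2|L_m| + 3 = 2(5·2^m − 3) + 3 = 5·2^{m+1} − 6 + 3 = 5·2^{m+1} − 3.
This completes the inductive step, so |L_n| = 5·2^n − 3 for all n ≥ 0.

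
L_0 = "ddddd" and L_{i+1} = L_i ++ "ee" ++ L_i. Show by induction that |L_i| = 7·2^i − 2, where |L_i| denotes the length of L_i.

Base case: |L_0| = 5, and 7·2^0 − 2 = 5.
Assume |L_r| = 7·2^r − 2.
Then |L_{r+1}| = |L_r| + 2 + |L_r| = 2|L_r| + 2 = 2(7·2^r − 2) + 2 = 7·2^{r+1} − 4 + 2 = 7·2^{r+1} − 2.
This completes the inductive step, so |L_i| = 7·2^i − 2 for all i ≥ 0.

|L_i| = 7·2^i − 2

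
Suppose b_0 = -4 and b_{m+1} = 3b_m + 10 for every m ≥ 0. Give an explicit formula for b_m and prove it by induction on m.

Claim: b_m = 3^m − 5.

Base case: b_0 = -4, and 3^0 − 5 = 1 − 5 = -4.
Assume b_k = 3^k − 5 for some k ≥ 0.
Then b_{k+1} = 3b_k + 10 = 3·(3^k − 5) + 10 = 3^{k+1} − 15 + 10 = 3^{k+1} − 5.
So the formula holds for k+1, and by induction b_m = 3^m − 5 for all m ≥ 0.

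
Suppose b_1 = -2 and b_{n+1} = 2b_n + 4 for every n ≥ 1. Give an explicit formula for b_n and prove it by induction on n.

Claim: b_n = 2^n − 4.

Base case: b_1 = -2, and 2^1 − 4 = 2 − 4 = -2.
Assume b_k = 2^k − 4 for some k ≥ 1.
Then b_{k+1} = 2b_k + 4 = 2·(2^k − 4) + 4 = 2^{k+1} − 8 + 4 = 2^{k+1} − 4.
By induction, b_n = 2^n − 4 for all n ≥ 1.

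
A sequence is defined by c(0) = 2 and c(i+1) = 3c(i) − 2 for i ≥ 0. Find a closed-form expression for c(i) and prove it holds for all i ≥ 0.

Claim: c(i) = 3^i + 1.

Base case: c(0) = 2, and 3^0 + 1 = 1 + 1 = 2.
Assume c(j) = 3^j + 1 for some j ≥ 0.
Then c(j+1) = 3c(j) − 2 = 3·(3^j + 1) − 2 = 3^{j+1} + 3 − 2 = 3^{j+1} + 1.
By induction, c(i) = 3^i + 1 for all i ≥ 0.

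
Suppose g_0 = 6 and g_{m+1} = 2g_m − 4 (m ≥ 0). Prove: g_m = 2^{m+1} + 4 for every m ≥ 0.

Base case: g_0 = 6, and 2^{0+1} + 4 = 2 + 4 = 6.
Assume g_j = 2^{j+1} + 4 for some j ≥ 0.
Then g_{j+1} = 2g_j − 4 = 2·(2^{j+1} + 4) − 4 = 2^{j+2} + 8 − 4 = 2^{j+2} + 4.
This completes the inductive step, so g_m = 2^{m+1} + 4 for all m ≥ 0.

g_m = 2^{m+1} + 4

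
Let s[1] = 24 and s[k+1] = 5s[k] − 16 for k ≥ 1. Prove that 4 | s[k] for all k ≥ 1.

Base case: s[1] = 24 = 4·6, so 4 | s[1].
Assume 4 | s[r], so s[r] = 4t for some integer t.
Then s[r+1] = 5s[r] − 16 = 5·(4t) − 16 = 4(5t − 4), so 4 | s[r+1].
By induction, 4 | s[k] for all k ≥ 1.

4 | s[k]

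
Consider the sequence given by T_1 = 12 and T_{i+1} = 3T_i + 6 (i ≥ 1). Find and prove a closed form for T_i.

Claim: T_i = 5·3^i − 3.

Base case: T_1 = 12, and 5·3^1 − 3 = 15 − 3 = 12.
Assume T_j = 5·3^j − 3 for some j ≥ 1.
Then T_{j+1} = 3T_j + 6 = 3·(5·3^j − 3) + 6 = 15·3^j − 9 + 6 = 5·3^{j+1} − 3.
By induction, T_i = 5·3^i − 3 for all i ≥ 1.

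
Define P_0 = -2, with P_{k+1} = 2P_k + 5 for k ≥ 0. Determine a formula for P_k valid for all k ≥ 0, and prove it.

Claim: P_k = 3·2^k − 5.

Base case: P_0 = -2, and 3·2^0 − 5 = 3 − 5 = -2.
Assume P_j = 3·2^j − 5 for some j ≥ 0.
Then P_{j+1} = 2P_j + 5 = 2·(3·2^j − 5) + 5 = 6·2^j − 10 + 5 = 3·2^{j+1} − 5.
Hence P_k = 3·2^k − 5 for every k ≥ 0, by induction.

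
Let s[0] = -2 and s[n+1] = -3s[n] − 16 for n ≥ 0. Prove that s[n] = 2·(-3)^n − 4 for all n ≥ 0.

Base case: s[0] = -2, and 2·(-3)^0 − 4 = 2 − 4 = -2.
Assume s[m] = 2·(-3)^m − 4 for some m ≥ 0.
Then s[m+1] = -3s[m] − 16 = -3·(2·(-3)^m − 4) − 16 = -6·(-3)^m + 12 − 16 = 2·(-3)^{m+1} − 4.
Hence s[n] = 2·(-3)^n − 4 for every n ≥ 0, by induction.

s[n] = 2·(-3)^n − 4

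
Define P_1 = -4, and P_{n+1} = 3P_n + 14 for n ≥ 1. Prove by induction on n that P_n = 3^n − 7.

Base case: P_1 = -4, and 3^1 − 7 = 3 − 7 = -4.
Assume P_r = 3^r − 7 for some r ≥ 1.
Then P_{r+1} = 3P_r + 14 = 3·(3^r − 7) + 14 = 3^{r+1} − 21 + 14 = 3^{r+1} − 7.
This completes the inductive step, so P_n = 3^n − 7 for all n ≥ 1.

P_n = 3^n − 7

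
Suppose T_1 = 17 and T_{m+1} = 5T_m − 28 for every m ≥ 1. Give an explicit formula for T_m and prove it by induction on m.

Claim: T_m = 2·5^m + 7.

Base case: T_1 = 17, and 2·5^1 + 7 = 10 + 7 = 17.
Assume T_r = 2·5^r + 7 for some r ≥ 1.
Then T_{r+1} = 5T_r − 28 = 5·(2·5^r + 7) − 28 = 10·5^r + 35 − 28 = 2·5^{r+1} + 7.
So the formula holds for r+1, and by induction T_m = 2·5^m + 7 for all m ≥ 1.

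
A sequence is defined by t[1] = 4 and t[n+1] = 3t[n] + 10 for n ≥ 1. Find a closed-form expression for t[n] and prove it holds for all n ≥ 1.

Claim: t[n] = 3^{n+1} − 5.

Base case: t[1] = 4, and 3^{1+1} − 5 = 9 − 5 = 4.
Assume t[r] = 3^{r+1} − 5 for some r ≥ 1.
Then t[r+1] = 3t[r] + 10 = 3·(3^{r+1} − 5) + 10 = 3^{r+2} − 15 + 10 = 3^{r+2} − 5.
So the formula holds for r+1, and by induction t[n] = 3^{n+1} − 5 for all n ≥ 1.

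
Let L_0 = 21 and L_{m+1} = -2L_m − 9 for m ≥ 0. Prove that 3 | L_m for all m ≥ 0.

Base case: L_0 = 21 = 3·7, so 3 | L_0.
Assume 3 | L_k, so L_k = 3t for some integer t.
Then L_{k+1} = -2L_k − 9 = -2·(3t) − 9 = 3(-2t − 3), so 3 | L_{k+1}.
This completes the inductive step, so 3 | L_m for all m ≥ 0.

3 | L_m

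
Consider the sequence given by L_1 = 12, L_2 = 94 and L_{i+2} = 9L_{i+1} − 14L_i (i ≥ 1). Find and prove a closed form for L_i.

Claim: L_i = -2^i + 2·7^i.

Base cases: L_1 = 12 and -2^1 + 2·7^1 = 12; L_2 = 94 and -2^2 + 2·7^2 = 94.
Assume L_j = -2^j + 2·7^j for all 1 ≤ j ≤ m, where m ≥ 2.
Then L_{m+1} = 9L_m − 14L_{m−1} = 9·(-2^m + 2·7^m) − 14·(-2^{m−1} + 2·7^{m−1}) = -(9·2 − 14)2^{m−1} + 2·(9·7 − 14)7^{m−1} = -4·2^{m−1} + 98·7^{m−1} = -2^{m+1} + 2·7^{m+1}.
Hence L_i = -2^i + 2·7^i for every i ≥ 1, by strong induction.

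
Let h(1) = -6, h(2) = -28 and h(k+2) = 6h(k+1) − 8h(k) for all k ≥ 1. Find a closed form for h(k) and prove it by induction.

Claim: h(k) = 2^k − 2·4^k.

Base cases: h(1) = -6 and 2^1 − 2·4^1 = -6; h(2) = -28 and 2^2 − 2·4^2 = -28.
Assume h(i) = 2^i − 2·4^i for all 1 ≤ i ≤ j, where j ≥ 2.
Then h(j+1) = 6h(j) − 8h(j−1) = 6·(2^j − 2·4^j) − 8·(2^{j−1} − 2·4^{j−1}) = (6·2 − 8)2^{j−1} − 2·(6·4 − 8)4^{j−1} = 4·2^{j−1} − 32·4^{j−1} = 2^{j+1} − 2·4^{j+1}.
By strong induction, h(k) = 2^k − 2·4^k for all k ≥ 1.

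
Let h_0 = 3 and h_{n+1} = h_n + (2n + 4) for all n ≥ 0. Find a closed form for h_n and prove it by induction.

Claim: h_n = n^2 + 3n + 3.

Base case: h_0 = 3, and 0^2 + 3·0 + 3 = 3.
Assume h_j = j^2 + 3j + 3.
Then h_{j+1} = h_j + (2j + 4) = (j^2 + 3j + 3) + (2j + 4) = j^2 + 5j + 7,
and (j+1)^2 + 3·(j+1) + 3 = j^2 + 5j + 7.
This completes the inductive step, so h_n = n^2 + 3n + 3 for all n ≥ 0.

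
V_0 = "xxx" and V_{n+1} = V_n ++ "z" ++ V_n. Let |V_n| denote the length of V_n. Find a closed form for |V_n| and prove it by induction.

Claim: |V_n| = 2^{n+2} − 1.

Base case: |V_0| = 3, and 2^{0+2} − 1 = 3.
Assume |V_j| = 2^{j+2} − 1.
Then |V_{j+1}| = |V_j| + 1 + |V_j| = 2|V_j| + 1 = 2(2^{j+2} − 1) + 1 = 2^{j+3} − 2 + 1 = 2^{j+3} − 1.
So the formula holds for j+1, and by induction |V_n| = 2^{n+2} − 1 for all n ≥ 0.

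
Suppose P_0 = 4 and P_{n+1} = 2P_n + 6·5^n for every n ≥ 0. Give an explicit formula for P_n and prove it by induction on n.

Claim: P_n = 2·2^n + 2·5^n.

Base case: P_0 = 4, and 2·2^0 + 2·5^0 = 2 + 2 = 4.
Assume P_k = 2·2^k + 2·5^k for some k ≥ 0.
Then P_{k+1} = 2P_k + 6·5^k = 2·(2·2^k + 2·5^k) + 6·5^k = 2·2^{k+1} + 4·5^k + 6·5^k = 2·2^{k+1} + 10·5^k = 2·2^{k+1} + 2·5^{k+1}.
This completes the inductive step, so P_n = 2·2^n + 2·5^n for all n ≥ 0.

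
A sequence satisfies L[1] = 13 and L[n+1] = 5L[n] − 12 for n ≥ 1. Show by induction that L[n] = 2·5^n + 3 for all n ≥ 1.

Base case: L[1] = 13, and 2·5^1 + 3 = 10 + 3 = 13.
Assume L[k] = 2·5^k + 3 for some k ≥ 1.
Then L[k+1] = 5L[k] − 12 = 5·(2·5^k + 3) − 12 = 10·5^k + 15 − 12 = 2·5^{k+1} + 3.
Hence L[n] = 2·5^n + 3 for every n ≥ 1, by induction.

L[n] = 2·5^n + 3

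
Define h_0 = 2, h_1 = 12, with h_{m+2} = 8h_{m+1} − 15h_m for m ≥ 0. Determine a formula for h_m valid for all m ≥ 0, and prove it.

Claim: h_m = 3·5^m − 3^m.

Base cases: h_0 = 2 and 3·5^0 − 3^0 = 2; h_1 = 12 and 3·5^1 − 3^1 = 12.
Assume h_j = 3·5^j − 3^j for all 0 ≤ j ≤ k, where k ≥ 1.
Then h_{k+1} = 8h_k − 15h_{k−1} = 8·(3·5^k − 3^k) − 15·(3·5^{k−1} − 3^{k−1}) = 3·(8·5 − 15)5^{k−1} − (8·3 − 15)3^{k−1} = 75·5^{k−1} − 9·3^{k−1} = 3·5^{k+1} − 3^{k+1}.
This completes the inductive step, so h_m = 3·5^m − 3^m for all m ≥ 0.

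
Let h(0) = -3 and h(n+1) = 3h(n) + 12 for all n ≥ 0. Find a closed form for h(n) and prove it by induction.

Claim: h(n) = 3^{n+1} − 6.

Base case: h(0) = -3, and 3^{0+1} − 6 = 3 − 6 = -3.
Assume h(k) = 3^{k+1} − 6 for some k ≥ 0.
Then h(k+1) = 3h(k) + 12 = 3·(3^{k+1} − 6) + 12 = 3^{k+2} − 18 + 12 = 3^{k+2} − 6.
This completes the inductive step, so h(n) = 3^{n+1} − 6 for all n ≥ 0.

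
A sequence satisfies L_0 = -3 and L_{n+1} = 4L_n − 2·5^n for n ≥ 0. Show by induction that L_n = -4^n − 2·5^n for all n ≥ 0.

Base case: L_0 = -3, and -4^0 − 2·5^0 = -1 − 2 = -3.
Assume L_m = -4^m − 2·5^m for some m ≥ 0.
Then L_{m+1} = 4L_m − 2·5^m = 4·(-4^m − 2·5^m) − 2·5^m = -4^{m+1} − 8·5^m − 2·5^m = -4^{m+1} − 10·5^m = -4^{m+1} − 2·5^{m+1}.
So the formula holds for m+1, and by induction L_n = -4^n − 2·5^n for all n ≥ 0.

L_n = -4^n − 2·5^n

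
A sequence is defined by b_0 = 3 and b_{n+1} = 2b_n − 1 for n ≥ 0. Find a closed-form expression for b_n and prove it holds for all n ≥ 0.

Claim: b_n = 2^{n+1} + 1.

Base case: b_0 = 3, and 2^{0+1} + 1 = 2 + 1 = 3.
Assume b_m = 2^{m+1} + 1 for some m ≥ 0.
Then b_{m+1} = 2b_m − 1 = 2·(2^{m+1} + 1) − 1 = 2^{m+2} + 2 − 1 = 2^{m+2} + 1.
So the formula holds for m+1, and by induction b_n = 2^{n+1} + 1 for all n ≥ 0.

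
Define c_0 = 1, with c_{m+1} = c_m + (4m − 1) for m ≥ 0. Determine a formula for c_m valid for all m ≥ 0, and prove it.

Claim: c_m = 2m^2 − 3m + 1.

Base case: c_0 = 1, and 2·0^2 − 3·0 + 1 = 1.
Assume c_r = 2r^2 − 3r + 1.
Then c_{r+1} = c_r + (4r − 1) = (2r^2 − 3r + 1) + (4r − 1) = 2r^2 + r,
and 2·(r+1)^2 − 3·(r+1) + 1 = 2r^2 + r.
By induction, c_m = 2m^2 − 3m + 1 for all m ≥ 0.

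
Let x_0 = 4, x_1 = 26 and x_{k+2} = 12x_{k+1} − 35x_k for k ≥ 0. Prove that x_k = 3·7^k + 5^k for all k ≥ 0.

Base cases: x_0 = 4 and 3·7^0 + 5^0 = 4; x_1 = 26 and 3·7^1 + 5^1 = 26.
Assume x_j = 3·7^j + 5^j for all 0 ≤ j ≤ r, where r ≥ 1.
Then x_{r+1} = 12x_r − 35x_{r−1} = 12·(3·7^r + 5^r) − 35·(3·7^{r−1} + 5^{r−1}) = 3·(12·7 − 35)7^{r−1} + (12·5 − 35)5^{r−1} = 147·7^{r−1} + 25·5^{r−1} = 3·7^{r+1} + 5^{r+1}.
By strong induction, x_k = 3·7^k + 5^k for all k ≥ 0.

x_k = 3·7^k + 5^k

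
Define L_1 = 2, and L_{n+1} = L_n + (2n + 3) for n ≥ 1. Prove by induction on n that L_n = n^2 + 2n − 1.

Base case: L_1 = 2, and 1^2 + 2·1 − 1 = 2.
Assume L_r = r^2 + 2r − 1.
Then L_{r+1} = L_r + (2r + 3) = (r^2 + 2r − 1) + (2r + 3) = r^2 + 4r + 2,
and (r+1)^2 + 2·(r+1) − 1 = r^2 + 4r + 2.
This completes the inductive step, so L_n = n^2 + 2n − 1 for all n ≥ 1.

L_n = n^2 + 2n − 1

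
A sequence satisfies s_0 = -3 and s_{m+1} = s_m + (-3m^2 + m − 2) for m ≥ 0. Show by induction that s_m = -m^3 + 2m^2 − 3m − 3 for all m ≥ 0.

Base case: s_0 = -3, and -0^3 + 2·0^2 − 3·0 − 3 = -3.
Assume s_r = -r^3 + 2r^2 − 3r − 3.
Then s_{r+1} = s_r + (-3r^2 + r − 2) = (-r^3 + 2r^2 − 3r − 3) + (-3r^2 + r − 2) = -r^3 − r^2 − 2r − 5,
and -(r+1)^3 + 2·(r+1)^2 − 3·(r+1) − 3 = -r^3 − r^2 − 2r − 5.
Hence s_m = -m^3 + 2m^2 − 3m − 3 for every m ≥ 0, by induction.

s_m = -m^3 + 2m^2 − 3m − 3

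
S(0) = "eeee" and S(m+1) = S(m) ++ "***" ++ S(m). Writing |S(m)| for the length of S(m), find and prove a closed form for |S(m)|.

Claim: |S(m)| = 7·2^m − 3.

Base case: |S(0)| = 4, and 7·2^0 − 3 = 4.
Assume |S(j)| = 7·2^j − 3.
Then |S(j+1)| = |S(j)| + 3 + |S(j)| = 2|S(j)| + 3 = 2(7·2^j − 3) + 3 = 7·2^{j+1} − 6 + 3 = 7·2^{j+1} − 3.
By induction, |S(m)| = 7·2^m − 3 for all m ≥ 0.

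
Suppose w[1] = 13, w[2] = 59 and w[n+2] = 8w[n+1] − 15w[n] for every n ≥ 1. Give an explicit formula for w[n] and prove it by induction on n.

Claim: w[n] = 2·5^n + 3^n.

Base cases: w[1] = 13 and 2·5^1 + 3^1 = 13; w[2] = 59 and 2·5^2 + 3^2 = 59.
Assume w[i] = 2·5^i + 3^i for all 1 ≤ i ≤ j, where j ≥ 2.
Then w[j+1] = 8w[j] − 15w[j−1] = 8·(2·5^j + 3^j) − 15·(2·5^{j−1} + 3^{j−1}) = 2·(8·5 − 15)5^{j−1} + (8·3 − 15)3^{j−1} = 50·5^{j−1} + 9·3^{j−1} = 2·5^{j+1} + 3^{j+1}.
So the formula holds for j+1, and by strong induction w[n] = 2·5^n + 3^n for all n ≥ 1.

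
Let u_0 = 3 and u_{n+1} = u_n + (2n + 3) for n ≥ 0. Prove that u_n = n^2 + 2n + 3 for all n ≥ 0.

Base case: u_0 = 3, and 0^2 + 2·0 + 3 = 3.
Assume u_r = r^2 + 2r + 3.
Then u_{r+1} = u_r + (2r + 3) = (r^2 + 2r + 3) + (2r + 3) = r^2 + 4r + 6,
and (r+1)^2 + 2·(r+1) + 3 = r^2 + 4r + 6.
By induction, u_n = n^2 + 2n + 3 for all n ≥ 0.

u_n = n^2 + 2n + 3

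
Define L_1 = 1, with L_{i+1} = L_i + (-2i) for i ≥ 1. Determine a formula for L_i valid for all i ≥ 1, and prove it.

Claim: L_i = -i^2 + i + 1.

Base case: L_1 = 1, and -1^2 + 1 + 1 = 1.
Assume L_m = -m^2 + m + 1.
Then L_{m+1} = L_m + (-2m) = (-m^2 + m + 1) + (-2m) = -m^2 − m + 1,
and -(m+1)^2 + (m+1) + 1 = -m^2 − m + 1.
This completes the inductive step, so L_i = -i^2 + i + 1 for all i ≥ 1.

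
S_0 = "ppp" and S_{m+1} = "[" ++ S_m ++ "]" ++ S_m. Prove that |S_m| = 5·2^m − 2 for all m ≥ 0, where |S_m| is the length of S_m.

Base case: |S_0| = 3, and 5·2^0 − 2 = 3.
Assume |S_k| = 5·2^k − 2.
Then |S_{k+1}| = 1 + |S_k| + 1 + |S_k| = 2|S_k| + 2 = 2(5·2^k − 2) + 2 = 5·2^{k+1} − 4 + 2 = 5·2^{k+1} − 2.
By induction, |S_m| = 5·2^m − 2 for all m ≥ 0.

|S_m| = 5·2^m − 2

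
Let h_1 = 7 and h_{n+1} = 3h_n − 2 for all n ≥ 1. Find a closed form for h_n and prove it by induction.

Claim: h_n = 2·3^n + 1.

Base case: h_1 = 7, and 2·3^1 + 1 = 6 + 1 = 7.
Assume h_m = 2·3^m + 1 for some m ≥ 1.
Then h_{m+1} = 3h_m − 2 = 3·(2·3^m + 1) − 2 = 6·3^m + 3 − 2 = 2·3^{m+1} + 1.
By induction, h_n = 2·3^n + 1 for all n ≥ 1.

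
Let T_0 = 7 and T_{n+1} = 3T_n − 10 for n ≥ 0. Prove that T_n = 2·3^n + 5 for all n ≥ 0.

Base case: T_0 = 7, and 2·3^0 + 5 = 2 + 5 = 7.
Assume T_r = 2·3^r + 5 for some r ≥ 0.
Then T_{r+1} = 3T_r − 10 = 3·(2·3^r + 5) − 10 = 6·3^r + 15 − 10 = 2·3^{r+1} + 5.
So the formula holds for r+1, and by induction T_n = 2·3^n + 5 for all n ≥ 0.

T_n = 2·3^n + 5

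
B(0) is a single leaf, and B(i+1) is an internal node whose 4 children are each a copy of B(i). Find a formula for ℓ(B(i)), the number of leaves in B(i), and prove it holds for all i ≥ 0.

Claim: ℓ(B(i)) = 4^i.

Base case: ℓ(B(0)) = 1, and 4^0 = 1.
Assume ℓ(B(j)) = 4^j.
Then ℓ(B(j+1)) = 4·ℓ(B(j)) = 4·4^j = 4^{j+1}.
So the formula holds for j+1, and by induction ℓ(B(i)) = 4^i for all i ≥ 0.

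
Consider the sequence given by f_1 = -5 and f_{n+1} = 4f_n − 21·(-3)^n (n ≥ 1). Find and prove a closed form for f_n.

Claim: f_n = 4^n + 3·(-3)^n.

Base case: f_1 = -5, and 4^1 + 3·(-3)^1 = 4 − 9 = -5.
Assume f_r = 4^r + 3·(-3)^r for some r ≥ 1.
Then f_{r+1} = 4f_r − 21·(-3)^r = 4·(4^r + 3·(-3)^r) − 21·(-3)^r = 4^{r+1} + 12·(-3)^r − 21·(-3)^r = 4^{r+1} − 9·(-3)^r = 4^{r+1} + 3·(-3)^{r+1}.
This completes the inductive step, so f_n = 4^n + 3·(-3)^n for all n ≥ 1.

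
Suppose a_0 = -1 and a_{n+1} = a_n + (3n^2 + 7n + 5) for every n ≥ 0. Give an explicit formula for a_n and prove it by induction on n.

Claim: a_n = n^3 + 2n^2 + 2n − 1.

Base case: a_0 = -1, and 0^3 + 2·0^2 + 2·0 − 1 = -1.
Assume a_j = j^3 + 2j^2 + 2j − 1.
Then a_{j+1} = a_j + (3j^2 + 7j + 5) = (j^3 + 2j^2 + 2j − 1) + (3j^2 + 7j + 5) = j^3 + 5j^2 + 9j + 4,
and (j+1)^3 + 2·(j+1)^2 + 2·(j+1) − 1 = j^3 + 5j^2 + 9j + 4.
This completes the inductive step, so a_n = n^3 + 2n^2 + 2n − 1 for all n ≥ 0.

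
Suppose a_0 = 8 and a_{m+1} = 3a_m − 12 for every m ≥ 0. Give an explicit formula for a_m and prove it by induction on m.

Claim: a_m = 2·3^m + 6.

Base case: a_0 = 8, and 2·3^0 + 6 = 2 + 6 = 8.
Assume a_j = 2·3^j + 6 for some j ≥ 0.
Then a_{j+1} = 3a_j − 12 = 3·(2·3^j + 6) − 12 = 6·3^j + 18 − 12 = 2·3^{j+1} + 6.
So the formula holds for j+1, and by induction a_m = 2·3^m + 6 for all m ≥ 0.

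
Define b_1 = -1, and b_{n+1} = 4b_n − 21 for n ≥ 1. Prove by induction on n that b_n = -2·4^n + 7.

Base case: b_1 = -1, and -2·4^1 + 7 = -8 + 7 = -1.
Assume b_m = -2·4^m + 7 for some m ≥ 1.
Then b_{m+1} = 4b_m − 21 = 4·(-2·4^m + 7) − 21 = -8·4^m + 28 − 21 = -2·4^{m+1} + 7.
Hence b_n = -2·4^n + 7 for every n ≥ 1, by induction.

b_n = -2·4^n + 7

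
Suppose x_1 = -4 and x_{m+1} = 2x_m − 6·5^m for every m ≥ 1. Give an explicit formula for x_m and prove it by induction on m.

Claim: x_m = 3·2^m − 2·5^m.

Base case: x_1 = -4, and 3·2^1 − 2·5^1 = 6 − 10 = -4.
Assume x_j = 3·2^j − 2·5^j for some j ≥ 1.
Then x_{j+1} = 2x_j − 6·5^j = 2·(3·2^j − 2·5^j) − 6·5^j = 3·2^{j+1} − 4·5^j − 6·5^j = 3·2^{j+1} − 10·5^j = 3·2^{j+1} − 2·5^{j+1}.
By induction, x_m = 3·2^m − 2·5^m for all m ≥ 1.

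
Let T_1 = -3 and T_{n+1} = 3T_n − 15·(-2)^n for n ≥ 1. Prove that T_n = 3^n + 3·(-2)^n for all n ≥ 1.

Base case: T_1 = -3, and 3^1 + 3·(-2)^1 = 3 − 6 = -3.
Assume T_j = 3^j + 3·(-2)^j for some j ≥ 1.
Then T_{j+1} = 3T_j − 15·(-2)^j = 3·(3^j + 3·(-2)^j) − 15·(-2)^j = 3^{j+1} + 9·(-2)^j − 15·(-2)^j = 3^{j+1} − 6·(-2)^j = 3^{j+1} + 3·(-2)^{j+1}.
Hence T_n = 3^n + 3·(-2)^n for every n ≥ 1, by induction.

T_n = 3^n + 3·(-2)^n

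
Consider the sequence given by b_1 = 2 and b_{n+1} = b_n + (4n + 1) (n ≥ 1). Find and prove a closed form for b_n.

Claim: b_n = 2n^2 − n + 1.

Base case: b_1 = 2, and 2·1^2 − 1 + 1 = 2.
Assume b_j = 2j^2 − j + 1.
Then b_{j+1} = b_j + (4j + 1) = (2j^2 − j + 1) + (4j + 1) = 2j^2 + 3j + 2,
and 2·(j+1)^2 − (j+1) + 1 = 2j^2 + 3j + 2.
Hence b_n = 2n^2 − n + 1 for every n ≥ 1, by induction.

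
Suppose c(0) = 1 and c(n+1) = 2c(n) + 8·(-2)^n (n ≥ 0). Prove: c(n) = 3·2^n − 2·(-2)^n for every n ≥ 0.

Base case: c(0) = 1, and 3·2^0 − 2·(-2)^0 = 3 − 2 = 1.
Assume c(j) = 3·2^j − 2·(-2)^j for some j ≥ 0.
Then c(j+1) = 2c(j) + 8·(-2)^j = 2·(3·2^j − 2·(-2)^j) + 8·(-2)^j = 3·2^{j+1} − 4·(-2)^j + 8·(-2)^j = 3·2^{j+1} + 4·(-2)^j = 3·2^{j+1} − 2·(-2)^{j+1}.
Hence c(n) = 3·2^n − 2·(-2)^n for every n ≥ 0, by induction.

c(n) = 3·2^n − 2·(-2)^n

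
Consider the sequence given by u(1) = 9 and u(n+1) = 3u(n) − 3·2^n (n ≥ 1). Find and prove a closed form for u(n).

Claim: u(n) = 3^n + 3·2^n.

Base case: u(1) = 9, and 3^1 + 3·2^1 = 3 + 6 = 9.
Assume u(m) = 3^m + 3·2^m for some m ≥ 1.
Then u(m+1) = 3u(m) − 3·2^m = 3·(3^m + 3·2^m) − 3·2^m = 3^{m+1} + 9·2^m − 3·2^m = 3^{m+1} + 6·2^m = 3^{m+1} + 3·2^{m+1}.
So the formula holds for m+1, and by induction u(n) = 3^n + 3·2^n for all n ≥ 1.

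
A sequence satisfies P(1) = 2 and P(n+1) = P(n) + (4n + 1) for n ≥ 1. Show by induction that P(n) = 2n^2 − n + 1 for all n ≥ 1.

Base case: P(1) = 2, and 2·1^2 − 1 + 1 = 2.
Assume P(j) = 2j^2 − j + 1.
Then P(j+1) = P(j) + (4j + 1) = (2j^2 − j + 1) + (4j + 1) = 2j^2 + 3j + 2,
and 2·(j+1)^2 − (j+1) + 1 = 2j^2 + 3j + 2.
Hence P(n) = 2n^2 − n + 1 for every n ≥ 1, by induction.

P(n) = 2n^2 − n + 1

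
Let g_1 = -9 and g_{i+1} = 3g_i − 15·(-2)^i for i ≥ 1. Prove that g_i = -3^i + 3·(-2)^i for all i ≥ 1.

Base case: g_1 = -9, and -3^1 + 3·(-2)^1 = -3 − 6 = -9.
Assume g_m = -3^m + 3·(-2)^m for some m ≥ 1.
Then g_{m+1} = 3g_m − 15·(-2)^m = 3·(-3^m + 3·(-2)^m) − 15·(-2)^m = -3^{m+1} + 9·(-2)^m − 15·(-2)^m = -3^{m+1} − 6·(-2)^m = -3^{m+1} + 3·(-2)^{m+1}.
So the formula holds for m+1, and by induction g_i = -3^i + 3·(-2)^i for all i ≥ 1.

g_i = -3^i + 3·(-2)^i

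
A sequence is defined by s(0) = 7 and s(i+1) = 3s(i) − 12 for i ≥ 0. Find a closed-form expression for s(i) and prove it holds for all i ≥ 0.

Claim: s(i) = 3^i + 6.

Base case: s(0) = 7, and 3^0 + 6 = 1 + 6 = 7.
Assume s(k) = 3^k + 6 for some k ≥ 0.
Then s(k+1) = 3s(k) − 12 = 3·(3^k + 6) − 12 = 3^{k+1} + 18 − 12 = 3^{k+1} + 6.
By induction, s(i) = 3^i + 6 for all i ≥ 0.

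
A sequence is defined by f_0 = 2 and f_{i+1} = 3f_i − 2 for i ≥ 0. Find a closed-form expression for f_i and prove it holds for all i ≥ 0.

Claim: f_i = 3^i + 1.

Base case: f_0 = 2, and 3^0 + 1 = 1 + 1 = 2.
Assume f_k = 3^k + 1 for some k ≥ 0.
Then f_{k+1} = 3f_k − 2 = 3·(3^k + 1) − 2 = 3^{k+1} + 3 − 2 = 3^{k+1} + 1.
So the formula holds for k+1, and by induction f_i = 3^i + 1 for all i ≥ 0.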